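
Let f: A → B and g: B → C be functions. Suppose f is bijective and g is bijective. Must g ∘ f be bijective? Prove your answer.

bijective

Injectivity: if g(f(u)) = g(f(v)) then f(u) = f(v) (g injective) so u = v (f injective).
Surjectivity: for c ∈ C pick b with g(b) = c, then a with f(a) = b; then (g ∘ f)(a) = c.
Therefore g ∘ f is bijective.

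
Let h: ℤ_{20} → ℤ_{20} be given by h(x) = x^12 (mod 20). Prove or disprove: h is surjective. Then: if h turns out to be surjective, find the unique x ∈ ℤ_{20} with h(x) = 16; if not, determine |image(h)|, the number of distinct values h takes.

h(1) = 1^12 = 1.
h(3): Repeated squaring mod 20: 3^1 ≡ 3, 3^2 ≡ 3² = 9, 3^4 ≡ 9² = 81 ≡ 1, 3^8 ≡ 1² = 1. Since 12 = 8 + 4, 3^12 ≡ 1·1: 1·1 = 1. So 3^12 ≡ 1 (mod 20).
So h(1) = h(3) = 1 while 1 ≠ 3, thus h is not injective.
A non-injective map from the 20-element set ℤ_{20} to itself takes at most 19 distinct values, so it cannot be surjective. Hence h is not surjective.
Since h is not surjective, we determine |image(h)|. Computing x^12 mod 20 for each x (by repeated squaring, reducing mod 20 at every step), the values h(0), h(1), …, h(19) are: 0, 1, 16, 1, 16, 5, 16, 1, 16, 1, 0, 1, 16, 1, 16, 5, 16, 1, 16, 1.
The distinct values are {0, 1, 5, 16}; there are 4 of them.

4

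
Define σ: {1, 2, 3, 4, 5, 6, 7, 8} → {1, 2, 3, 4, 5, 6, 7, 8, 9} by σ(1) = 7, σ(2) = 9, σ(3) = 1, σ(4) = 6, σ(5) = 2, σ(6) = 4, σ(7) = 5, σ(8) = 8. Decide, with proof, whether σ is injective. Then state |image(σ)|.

The values σ(1), …, σ(8) are 7, 9, 1, 6, 2, 4, 5, 8 — all distinct.
So σ(s) = σ(t) only when s = t, and σ is injective.
The image of σ is {1, 2, 4, 5, 6, 7, 8, 9}, which has 8 elements.

8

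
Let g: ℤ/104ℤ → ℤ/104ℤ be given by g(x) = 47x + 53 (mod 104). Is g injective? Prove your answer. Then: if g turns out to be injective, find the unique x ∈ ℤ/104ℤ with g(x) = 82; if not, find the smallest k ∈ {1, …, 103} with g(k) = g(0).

67

Recall that injectivity means: for all s, t in the domain, g(s) = g(t) implies s = t.
If g(s) = g(t), then 47s ≡ 47t (mod 104). Because gcd(47, 104) = 1, we may cancel 47 to get s ≡ t (mod 104).
So g is injective.
We now compute 47⁻¹ mod 104 explicitly. Euclid's algorithm: 104 = 2·47 + 10, 47 = 4·10 + 7, 10 = 1·7 + 3, 7 = 2·3 + 1; back-substituting gives 1 = 31·47 − 14·104, so 47⁻¹ ≡ 31 (mod 104).
Since g is injective, we find g⁻¹(82): we need 47x ≡ 82 − 53 ≡ 29 (mod 104). Using 47⁻¹ = 31: x ≡ 31·29 = 899 = 8·104 + 67, so x = 67.
Check: g(67) = 47·67 + 53 = 3202 = 30·104 + 82 ≡ 82 (mod 104).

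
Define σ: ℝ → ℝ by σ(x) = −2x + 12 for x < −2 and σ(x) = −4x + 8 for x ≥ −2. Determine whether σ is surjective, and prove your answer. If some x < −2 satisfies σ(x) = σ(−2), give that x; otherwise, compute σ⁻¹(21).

-9/2

Both pieces are strictly decreasing (slopes −2 and −4), so each is injective on its own interval.
The left piece maps (−∞, −2) onto (16, ∞); the right piece maps [−2, ∞) onto (−∞, 16].
These images together cover ℝ, so σ is surjective.
Because the two images are disjoint, no x < −2 has σ(x) = σ(−2), so we compute σ⁻¹(21): 21 lies in (16, ∞), so solve −2x + 12 = 21: x = (21 − 12)/(−2) = −9/2.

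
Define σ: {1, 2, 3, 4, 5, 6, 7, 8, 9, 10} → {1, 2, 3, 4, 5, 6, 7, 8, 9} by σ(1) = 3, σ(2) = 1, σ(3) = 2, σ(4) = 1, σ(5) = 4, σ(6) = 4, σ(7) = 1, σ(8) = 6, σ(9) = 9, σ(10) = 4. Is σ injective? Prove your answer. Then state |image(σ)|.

6

σ(2) = 1 = σ(4) with 2 ≠ 4, so σ is not injective.
The image of σ is {1, 2, 3, 4, 6, 9}, which has 6 elements.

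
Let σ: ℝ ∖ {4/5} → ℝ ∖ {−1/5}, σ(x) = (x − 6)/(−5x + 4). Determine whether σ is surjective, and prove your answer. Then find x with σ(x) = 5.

For any y ≠ −1/5, solving y(−5x + 4) = x − 6 for x gives a well-defined x ≠ 4/5. So σ is surjective.
Solving σ(x) = 5: cross-multiplying gives x − 6 = 5(−5x + 4), which rearranges to 26x = 26, so x = 1.

1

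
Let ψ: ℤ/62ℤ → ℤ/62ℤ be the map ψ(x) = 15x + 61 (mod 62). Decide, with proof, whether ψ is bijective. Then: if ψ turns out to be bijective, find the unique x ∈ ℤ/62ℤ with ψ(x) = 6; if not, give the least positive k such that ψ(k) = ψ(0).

If ψ(u) = ψ(v), then 15u ≡ 15v (mod 62). Because gcd(15, 62) = 1, we may cancel 15 to get u ≡ v (mod 62).
We now compute 15⁻¹ mod 62 explicitly. Euclid's algorithm: 62 = 4·15 + 2, 15 = 7·2 + 1; back-substituting gives 1 = 29·15 − 7·62, so 15⁻¹ ≡ 29 (mod 62).
For any y ∈ ℤ/62ℤ, x = 29(y − 61) mod 62 satisfies ψ(x) = 15·29(y − 61) + 61 ≡ y (since 15·29 ≡ 1 mod 62). So every y has a preimage.
So ψ is bijective.
Since ψ is bijective, we compute ψ⁻¹(6): solve 15x + 61 ≡ 6 (mod 62), i.e. 15x ≡ 7 (mod 62).
Multiplying by 15⁻¹ = 29 gives x ≡ 29·7 = 203 = 3·62 + 17 ≡ 17 (mod 62).
Check: ψ(17) = 15·17 + 61 = 316 = 5·62 + 6 ≡ 6 (mod 62).

17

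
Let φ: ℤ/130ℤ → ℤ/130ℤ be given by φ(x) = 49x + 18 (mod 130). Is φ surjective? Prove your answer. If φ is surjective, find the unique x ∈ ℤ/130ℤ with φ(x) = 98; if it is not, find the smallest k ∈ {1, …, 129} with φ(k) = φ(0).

By definition, surjectivity means every element of the codomain has a preimage under φ.
Since gcd(49, 130) = 1, 49 is invertible modulo 130. Euclid's algorithm: 130 = 2·49 + 32, 49 = 1·32 + 17, 32 = 1·17 + 15, 17 = 1·15 + 2, 15 = 7·2 + 1; back-substituting gives 1 = 69·49 − 26·130, so 49⁻¹ ≡ 69 (mod 130).
For any y ∈ ℤ/130ℤ, x = 69(y − 18) mod 130 satisfies φ(x) = 49·69(y − 18) + 18 ≡ y (since 49·69 ≡ 1 mod 130). So every y has a preimage.
Therefore φ is surjective.
Since φ is surjective, we find φ⁻¹(98): we need 49x ≡ 98 − 18 ≡ 80 (mod 130). Using 49⁻¹ = 69: x ≡ 69·80 = 5520 = 42·130 + 60, so x = 60.
Check: φ(60) = 49·60 + 18 = 2958 = 22·130 + 98 ≡ 98 (mod 130).

60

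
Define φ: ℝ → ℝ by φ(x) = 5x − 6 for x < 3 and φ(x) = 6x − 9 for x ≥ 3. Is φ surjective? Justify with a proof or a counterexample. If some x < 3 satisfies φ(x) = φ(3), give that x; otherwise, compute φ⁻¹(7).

Both pieces are strictly increasing (slopes 5 and 6), so each is injective on its own interval.
The left piece maps (−∞, 3) onto (−∞, 9); the right piece maps [3, ∞) onto [9, ∞).
These images together cover ℝ, so φ is surjective.
Because the two images are disjoint, no x < 3 has φ(x) = φ(3), so we compute φ⁻¹(7): 7 lies in (−∞, 9), so solve 5x − 6 = 7: x = (7 + 6)/5 = 13/5.

13/5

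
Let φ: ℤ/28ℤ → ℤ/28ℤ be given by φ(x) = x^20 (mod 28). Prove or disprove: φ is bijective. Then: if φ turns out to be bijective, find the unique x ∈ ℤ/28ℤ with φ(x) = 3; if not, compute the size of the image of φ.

8

φ(6): Repeated squaring mod 28: 6^1 ≡ 6, 6^2 ≡ 6² = 36 ≡ 8, 6^4 ≡ 8² = 64 ≡ 8, 6^8 ≡ 8² = 64 ≡ 8, 6^16 ≡ 8² = 64 ≡ 8. Since 20 = 16 + 4, 6^20 ≡ 8·8: 8·8 = 64 ≡ 8. So 6^20 ≡ 8 (mod 28).
φ(8): Repeated squaring mod 28: 8^1 ≡ 8, 8^2 ≡ 8² = 64 ≡ 8, 8^4 ≡ 8² = 64 ≡ 8, 8^8 ≡ 8² = 64 ≡ 8, 8^16 ≡ 8² = 64 ≡ 8. Since 20 = 16 + 4, 8^20 ≡ 8·8: 8·8 = 64 ≡ 8. So 8^20 ≡ 8 (mod 28).
So φ(6) = φ(8) = 8 while 6 ≠ 8, hence φ is not injective, hence not bijective.
Since φ is not bijective, we determine |image(φ)|. Computing x^20 mod 28 for each x (by repeated squaring, reducing mod 28 at every step), the values φ(0), φ(1), …, φ(27) are: 0, 1, 4, 9, 16, 25, 8, 21, 8, 25, 16, 9, 4, 1, 0, 1, 4, 9, 16, 25, 8, 21, 8, 25, 16, 9, 4, 1.
The distinct values are {0, 1, 4, 8, 9, 16, 21, 25}; there are 8 of them.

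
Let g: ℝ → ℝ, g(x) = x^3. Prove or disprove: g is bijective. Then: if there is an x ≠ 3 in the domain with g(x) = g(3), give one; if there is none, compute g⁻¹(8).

On ℝ, x ↦ x^3 is strictly increasing (injective) and for any y ∈ ℝ the 3rd root y^{1/3} lies in ℝ (surjective). So g is bijective.
Since x ↦ x^3 is strictly increasing on ℝ, it is injective there, so no x ≠ 3 in the domain has g(x) = g(3). We therefore compute g⁻¹(8) = 8^{1/3} = 2 (indeed 2^3 = 8).

2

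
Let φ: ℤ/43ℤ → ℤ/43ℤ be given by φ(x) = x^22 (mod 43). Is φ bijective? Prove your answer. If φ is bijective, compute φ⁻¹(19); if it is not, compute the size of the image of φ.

22

φ(21): Repeated squaring mod 43: 21^1 ≡ 21, 21^2 ≡ 21² = 441 ≡ 11, 21^4 ≡ 11² = 121 ≡ 35, 21^8 ≡ 35² = 1225 ≡ 21, 21^16 ≡ 21² = 441 ≡ 11. Since 22 = 16 + 4 + 2, 21^22 ≡ 11·35·11: 11·35 = 385 ≡ 41, then 41·11 = 451 ≡ 21. So 21^22 ≡ 21 (mod 43).
φ(22): Repeated squaring mod 43: 22^1 ≡ 22, 22^2 ≡ 22² = 484 ≡ 11, 22^4 ≡ 11² = 121 ≡ 35, 22^8 ≡ 35² = 1225 ≡ 21, 22^16 ≡ 21² = 441 ≡ 11. Since 22 = 16 + 4 + 2, 22^22 ≡ 11·35·11: 11·35 = 385 ≡ 41, then 41·11 = 451 ≡ 21. So 22^22 ≡ 21 (mod 43).
So φ(21) = φ(22) = 21 while 21 ≠ 22, therefore φ is not injective, hence not bijective.
Since φ is not bijective, we determine |image(φ)|. Computing x^22 mod 43 for each x (by repeated squaring, reducing mod 43 at every step), the values φ(0), φ(1), …, φ(42) are: 0, 1, 41, 40, 4, 38, 6, 36, 35, 9, 10, 11, 31, 13, 14, 15, 16, 17, 25, 24, 23, 21, 21, 23, 24, 25, 17, 16, 15, 14, 13, 31, 11, 10, 9, 35, 36, 6, 38, 4, 40, 41, 1.
The distinct values are {0, 1, 4, 6, 9, 10, 11, 13, 14, 15, 16, 17, 21, 23, 24, 25, 31, 35, 36, 38, 40, 41}; there are 22 of them.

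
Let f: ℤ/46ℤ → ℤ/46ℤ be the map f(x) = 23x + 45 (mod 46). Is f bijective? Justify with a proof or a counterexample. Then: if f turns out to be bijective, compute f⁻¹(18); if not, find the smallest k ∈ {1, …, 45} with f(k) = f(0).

We have gcd(23, 46) = 23 > 1. Taking s = 0 and t = 2: f(0) = 45 and f(2) = 23·2 + 45 = 91 ≡ 45 (mod 46).
So f(0) = f(2) while 0 ≠ 2, hence f is not injective, hence not bijective.
Since f is not bijective, we find the least positive k with f(k) = f(0): this means 23k ≡ 0 (mod 46), i.e. 46 ∣ 23k. Since gcd(23, 46) = 23, dividing through by 23 this holds exactly when 2 ∣ k.
The smallest positive such k is 2.

2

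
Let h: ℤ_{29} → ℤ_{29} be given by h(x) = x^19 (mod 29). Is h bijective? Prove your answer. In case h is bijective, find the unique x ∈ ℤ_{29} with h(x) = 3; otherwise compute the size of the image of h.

27

Since 29 is prime, the nonzero elements of ℤ_{29} form a cyclic group of order 28.
As gcd(19, 28) = 1, raising to the 19th power is a bijection on this group: if x_1^19 ≡ x_2^19 then (x_1x_2^{−1})^19 = 1, and the only element of order dividing gcd(19, 28) = 1 is 1, so x_1 = x_2.
With h(0) = 0 this makes h injective on all of ℤ_{29}, hence bijective (finite equal-size domain and codomain). In particular h is bijective.
Since h is bijective, we find the preimage of 3. The inverse of x ↦ x^19 on (ℤ_{29})^× is x ↦ x^3, because 19·3 = 57 = 2·28 + 1 ≡ 1 (mod 28) and x^{28} = 1 for x ≠ 0 (Fermat). So h⁻¹(3) = 3^3 mod 29.
Repeated squaring mod 29: 3^1 ≡ 3, 3^2 ≡ 3² = 9. Since 3 = 2 + 1, 3^3 ≡ 9·3: 9·3 = 27. So 3^3 ≡ 27 (mod 29).
Hence h⁻¹(3) = 27.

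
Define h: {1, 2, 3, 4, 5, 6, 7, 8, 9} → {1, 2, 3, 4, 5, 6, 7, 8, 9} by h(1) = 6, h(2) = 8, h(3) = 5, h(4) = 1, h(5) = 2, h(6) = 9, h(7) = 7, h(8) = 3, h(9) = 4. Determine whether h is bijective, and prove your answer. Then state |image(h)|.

The values 6, 8, 5, 1, 2, 9, 7, 3, 4 are a permutation of {1, 2, 3, 4, 5, 6, 7, 8, 9}: each element appears exactly once.
So h is injective and surjective, hence bijective.
The image of h is {1, 2, 3, 4, 5, 6, 7, 8, 9}, which has 9 elements.

9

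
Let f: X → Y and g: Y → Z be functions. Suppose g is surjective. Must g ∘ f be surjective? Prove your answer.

not surjective

No. Take X = {0}, Y = Z = {0, 1, 2, 3, 4}, f(0) = 0, and g = identity (surjective).
Then (g ∘ f)(0) = 0, and 4 ∈ Z has no preimage under g ∘ f, so g ∘ f is not surjective.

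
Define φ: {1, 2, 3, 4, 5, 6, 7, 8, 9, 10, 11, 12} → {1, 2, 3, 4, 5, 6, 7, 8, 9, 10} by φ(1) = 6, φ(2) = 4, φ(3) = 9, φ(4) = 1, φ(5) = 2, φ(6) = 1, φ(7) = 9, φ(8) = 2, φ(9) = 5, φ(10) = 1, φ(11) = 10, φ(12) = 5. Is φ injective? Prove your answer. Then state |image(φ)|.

7

φ(4) = 1 = φ(6) with 4 ≠ 6, so φ is not injective.
The image of φ is {1, 2, 4, 5, 6, 9, 10}, which has 7 elements.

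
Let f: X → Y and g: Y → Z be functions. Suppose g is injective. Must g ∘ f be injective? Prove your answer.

not injective

No. Take X = {0, 1}, Y = Z = {0, 1, 2, 3, 4}, f(0) = f(1) = 0, and g = identity (injective).
Then (g ∘ f)(0) = (g ∘ f)(1) = 0 with 0 ≠ 1, so g ∘ f is not injective.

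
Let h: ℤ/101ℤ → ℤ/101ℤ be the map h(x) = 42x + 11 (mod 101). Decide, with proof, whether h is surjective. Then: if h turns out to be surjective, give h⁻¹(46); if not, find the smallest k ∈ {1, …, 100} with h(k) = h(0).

85

Since gcd(42, 101) = 1, 42 is invertible modulo 101. Euclid's algorithm: 101 = 2·42 + 17, 42 = 2·17 + 8, 17 = 2·8 + 1; back-substituting gives 1 = 89·42 − 37·101, so 42⁻¹ ≡ 89 (mod 101).
For any y ∈ ℤ/101ℤ, x = 89(y − 11) mod 101 satisfies h(x) = 42·89(y − 11) + 11 ≡ y (since 42·89 ≡ 1 mod 101). So every y has a preimage.
Therefore h is surjective.
Since h is surjective, we compute h⁻¹(46): solve 42x + 11 ≡ 46 (mod 101), i.e. 42x ≡ 35 (mod 101).
Multiplying by 42⁻¹ = 89 gives x ≡ 89·35 = 3115 = 30·101 + 85 ≡ 85 (mod 101).
Check: h(85) = 42·85 + 11 = 3581 = 35·101 + 46 ≡ 46 (mod 101).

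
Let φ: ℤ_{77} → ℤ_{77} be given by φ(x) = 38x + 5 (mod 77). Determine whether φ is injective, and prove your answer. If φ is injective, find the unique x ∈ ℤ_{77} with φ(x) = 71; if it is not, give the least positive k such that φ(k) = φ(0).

22

If φ(x_1) = φ(x_2), then 38x_1 ≡ 38x_2 (mod 77). Because gcd(38, 77) = 1, we may cancel 38 to get x_1 ≡ x_2 (mod 77).
Therefore φ is injective.
We now compute 38⁻¹ mod 77 explicitly. Euclid's algorithm: 77 = 2·38 + 1; back-substituting gives 1 = 75·38 − 37·77, so 38⁻¹ ≡ 75 (mod 77).
Since φ is injective, we compute φ⁻¹(71): solve 38x + 5 ≡ 71 (mod 77), i.e. 38x ≡ 66 (mod 77).
Multiplying by 38⁻¹ = 75 gives x ≡ 75·66 = 4950 = 64·77 + 22 ≡ 22 (mod 77).
Check: φ(22) = 38·22 + 5 = 841 = 10·77 + 71 ≡ 71 (mod 77).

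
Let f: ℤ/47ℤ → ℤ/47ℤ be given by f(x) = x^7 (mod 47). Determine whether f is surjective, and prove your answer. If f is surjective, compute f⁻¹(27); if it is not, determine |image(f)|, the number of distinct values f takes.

25

Since 47 is prime, the nonzero elements of ℤ/47ℤ form a cyclic group of order 46.
As gcd(7, 46) = 1, raising to the 7th power is a bijection on this group: if a^7 ≡ b^7 then (ab^{−1})^7 = 1, and the only element of order dividing gcd(7, 46) = 1 is 1, so a = b.
With f(0) = 0 this makes f injective on all of ℤ/47ℤ, hence bijective (finite equal-size domain and codomain). In particular f is surjective.
Since f is surjective, we find the preimage of 27. The inverse of x ↦ x^7 on (ℤ/47ℤ)^× is x ↦ x^33, because 7·33 = 231 = 5·46 + 1 ≡ 1 (mod 46) and x^{46} = 1 for x ≠ 0 (Fermat). So f⁻¹(27) = 27^33 mod 47.
Repeated squaring mod 47: 27^1 ≡ 27, 27^2 ≡ 27² = 729 ≡ 24, 27^4 ≡ 24² = 576 ≡ 12, 27^8 ≡ 12² = 144 ≡ 3, 27^16 ≡ 3² = 9, 27^32 ≡ 9² = 81 ≡ 34. Since 33 = 32 + 1, 27^33 ≡ 34·27: 34·27 = 918 ≡ 25. So 27^33 ≡ 25 (mod 47).
Hence f⁻¹(27) = 25.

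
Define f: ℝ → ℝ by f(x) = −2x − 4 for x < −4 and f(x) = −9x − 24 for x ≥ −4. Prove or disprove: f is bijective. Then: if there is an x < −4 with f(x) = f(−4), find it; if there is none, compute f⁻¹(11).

Both pieces are strictly decreasing (slopes −2 and −9), so each is injective on its own interval.
The left piece maps (−∞, −4) onto (4, ∞); the right piece maps [−4, ∞) onto (−∞, 12].
These images overlap. In particular f(−4) = 12 (right piece), and solving −2x − 4 = 12 on the left piece gives x = −8 < −4.
So f(−8) = f(−4) with −8 ≠ −4, and f is not injective, hence not bijective. This x = −8 is the requested value below −4.

-8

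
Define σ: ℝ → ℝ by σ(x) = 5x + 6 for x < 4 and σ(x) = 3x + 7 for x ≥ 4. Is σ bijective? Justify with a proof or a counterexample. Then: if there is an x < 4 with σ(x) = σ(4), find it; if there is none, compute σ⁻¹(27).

Both pieces are strictly increasing (slopes 5 and 3), so each is injective on its own interval.
The left piece maps (−∞, 4) onto (−∞, 26); the right piece maps [4, ∞) onto [19, ∞).
These images overlap. In particular σ(4) = 19 (right piece), and solving 5x + 6 = 19 on the left piece gives x = 13/5 < 4.
So σ(13/5) = σ(4) with 13/5 ≠ 4, and σ is not injective, hence not bijective. This x = 13/5 is the requested value below 4.

13/5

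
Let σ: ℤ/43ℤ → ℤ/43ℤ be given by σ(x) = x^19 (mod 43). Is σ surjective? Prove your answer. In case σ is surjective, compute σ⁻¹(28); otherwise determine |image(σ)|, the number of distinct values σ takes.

18

Since 43 is prime, the nonzero elements of ℤ/43ℤ form a cyclic group of order 42.
As gcd(19, 42) = 1, raising to the 19th power is a bijection on this group: if a^19 ≡ b^19 then (ab^{−1})^19 = 1, and the only element of order dividing gcd(19, 42) = 1 is 1, so a = b.
With σ(0) = 0 this makes σ injective on all of ℤ/43ℤ, hence bijective (finite equal-size domain and codomain). In particular σ is surjective.
Since σ is surjective, we find the preimage of 28. The inverse of x ↦ x^19 on (ℤ/43ℤ)^× is x ↦ x^31, because 19·31 = 589 = 14·42 + 1 ≡ 1 (mod 42) and x^{42} = 1 for x ≠ 0 (Fermat). So σ⁻¹(28) = 28^31 mod 43.
Repeated squaring mod 43: 28^1 ≡ 28, 28^2 ≡ 28² = 784 ≡ 10, 28^4 ≡ 10² = 100 ≡ 14, 28^8 ≡ 14² = 196 ≡ 24, 28^16 ≡ 24² = 576 ≡ 17. Since 31 = 16 + 8 + 4 + 2 + 1, 28^31 ≡ 17·24·14·10·28: 17·24 = 408 ≡ 21, then 21·14 = 294 ≡ 36, then 36·10 = 360 ≡ 16, then 16·28 = 448 ≡ 18. So 28^31 ≡ 18 (mod 43).
Hence σ⁻¹(28) = 18.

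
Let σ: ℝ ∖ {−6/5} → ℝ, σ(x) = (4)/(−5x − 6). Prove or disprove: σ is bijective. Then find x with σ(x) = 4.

If σ(x) = 0, cross-multiplying gives −5(4) = 0(−5x − 6), which simplifies to −20 = 0 — false.  So 0 has no preimage and σ is not surjective.
Hence σ is not bijective.
Solving σ(x) = 4: cross-multiplying gives 4 = 4(−5x − 6), which rearranges to 20x = −28, so x = −7/5.

-7/5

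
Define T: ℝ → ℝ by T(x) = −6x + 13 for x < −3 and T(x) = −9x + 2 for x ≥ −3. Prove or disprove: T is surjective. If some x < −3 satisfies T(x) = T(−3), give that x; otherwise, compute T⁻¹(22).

-20/9

Both pieces are strictly decreasing (slopes −6 and −9), so each is injective on its own interval.
The left piece maps (−∞, −3) onto (31, ∞); the right piece maps [−3, ∞) onto (−∞, 29].
The union (31, ∞) ∪ (−∞, 29] omits the interval between 31 and 29; in particular 31 has no preimage. So T is not surjective.
Because the two images are disjoint, no x < −3 has T(x) = T(−3), so we compute T⁻¹(22): 22 lies in (−∞, 29], so solve −9x + 2 = 22: x = (22 − 2)/(−9) = −20/9.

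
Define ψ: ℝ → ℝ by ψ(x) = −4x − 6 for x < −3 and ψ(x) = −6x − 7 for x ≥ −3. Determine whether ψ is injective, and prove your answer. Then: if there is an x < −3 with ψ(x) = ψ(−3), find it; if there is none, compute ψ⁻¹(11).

-17/4

Both pieces are strictly decreasing (slopes −4 and −6), so each is injective on its own interval.
The left piece maps (−∞, −3) onto (6, ∞); the right piece maps [−3, ∞) onto (−∞, 11].
These images overlap. In particular ψ(−3) = 11 (right piece), and solving −4x − 6 = 11 on the left piece gives x = −17/4 < −3.
So ψ(−17/4) = ψ(−3) with −17/4 ≠ −3, and ψ is not injective. This x = −17/4 is the requested value below −3.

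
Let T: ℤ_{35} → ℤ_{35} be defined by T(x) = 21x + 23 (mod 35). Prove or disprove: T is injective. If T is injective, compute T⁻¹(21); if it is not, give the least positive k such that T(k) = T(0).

We have gcd(21, 35) = 7 > 1. Taking a = 0 and b = 5: T(0) = 23 and T(5) = 21·5 + 23 = 128 ≡ 23 (mod 35).
So T(0) = T(5) while 0 ≠ 5, hence T is not injective.
Since T is not injective, we find the least positive k with T(k) = T(0): this means 21k ≡ 0 (mod 35), i.e. 35 ∣ 21k. Since gcd(21, 35) = 7, dividing through by 7 this holds exactly when 5 ∣ 3k, and as gcd(3, 5) = 1, exactly when 5 ∣ k.
The smallest positive such k is 5.

5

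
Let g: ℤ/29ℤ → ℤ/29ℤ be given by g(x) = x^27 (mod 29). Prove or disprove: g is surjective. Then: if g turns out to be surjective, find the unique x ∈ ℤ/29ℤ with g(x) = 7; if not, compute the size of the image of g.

Since 29 is prime, the nonzero elements of ℤ/29ℤ form a cyclic group of order 28.
As gcd(27, 28) = 1, raising to the 27th power is a bijection on this group: if u^27 ≡ v^27 then (uv^{−1})^27 = 1, and the only element of order dividing gcd(27, 28) = 1 is 1, so u = v.
With g(0) = 0 this makes g injective on all of ℤ/29ℤ, hence bijective (finite equal-size domain and codomain). In particular g is surjective.
Since g is surjective, we find the preimage of 7. The inverse of x ↦ x^27 on (ℤ/29ℤ)^× is x ↦ x^27, because 27·27 = 729 = 26·28 + 1 ≡ 1 (mod 28) and x^{28} = 1 for x ≠ 0 (Fermat). So g⁻¹(7) = 7^27 mod 29.
Repeated squaring mod 29: 7^1 ≡ 7, 7^2 ≡ 7² = 49 ≡ 20, 7^4 ≡ 20² = 400 ≡ 23, 7^8 ≡ 23² = 529 ≡ 7, 7^16 ≡ 7² = 49 ≡ 20. Since 27 = 16 + 8 + 2 + 1, 7^27 ≡ 20·7·20·7: 20·7 = 140 ≡ 24, then 24·20 = 480 ≡ 16, then 16·7 = 112 ≡ 25. So 7^27 ≡ 25 (mod 29).
Hence g⁻¹(7) = 25.

25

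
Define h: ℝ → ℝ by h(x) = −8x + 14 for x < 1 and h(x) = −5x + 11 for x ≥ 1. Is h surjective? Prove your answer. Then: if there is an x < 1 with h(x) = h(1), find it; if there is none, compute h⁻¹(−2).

Both pieces are strictly decreasing (slopes −8 and −5), so each is injective on its own interval.
The left piece maps (−∞, 1) onto (6, ∞); the right piece maps [1, ∞) onto (−∞, 6].
These images together cover ℝ, so h is surjective.
Because the two images are disjoint, no x < 1 has h(x) = h(1), so we compute h⁻¹(−2): −2 lies in (−∞, 6], so solve −5x + 11 = −2: x = (−2 − 11)/(−5) = 13/5.

13/5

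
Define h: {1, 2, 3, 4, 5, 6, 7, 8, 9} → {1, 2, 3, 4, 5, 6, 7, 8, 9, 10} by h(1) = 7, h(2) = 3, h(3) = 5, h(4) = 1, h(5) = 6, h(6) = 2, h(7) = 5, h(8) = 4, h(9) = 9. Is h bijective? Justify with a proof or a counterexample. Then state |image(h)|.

8

h(3) = 5 = h(7) with 3 ≠ 7, so h is not injective, hence not bijective.
The image of h is {1, 2, 3, 4, 5, 6, 7, 9}, which has 8 elements.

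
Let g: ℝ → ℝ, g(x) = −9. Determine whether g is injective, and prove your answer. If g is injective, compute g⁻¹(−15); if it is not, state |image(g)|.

By definition, g is injective if g(s) = g(t) implies s = t.
g(0) = −9 = g(1) with 0 ≠ 1, so g is not injective.
Since g is not injective, we state |image(g)|: the image of g is {−9}, which has 1 element.

1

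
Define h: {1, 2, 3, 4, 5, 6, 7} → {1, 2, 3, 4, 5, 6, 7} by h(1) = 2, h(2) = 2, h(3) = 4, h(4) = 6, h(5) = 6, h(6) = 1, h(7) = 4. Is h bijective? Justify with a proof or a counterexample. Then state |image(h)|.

h(1) = 2 = h(2) with 1 ≠ 2, so h is not injective, hence not bijective.
The image of h is {1, 2, 4, 6}, which has 4 elements.

4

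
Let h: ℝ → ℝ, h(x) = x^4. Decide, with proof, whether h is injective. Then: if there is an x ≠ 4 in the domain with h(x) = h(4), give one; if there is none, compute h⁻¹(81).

h(4) = 256 = (−4)^4 = h(−4) (since 4 is even), with 4 ≠ −4. So h is not injective.
For the follow-up, such an x exists: taking x = −4 ∈ ℝ gives h(−4) = 256 = h(4) with −4 ≠ 4.

-4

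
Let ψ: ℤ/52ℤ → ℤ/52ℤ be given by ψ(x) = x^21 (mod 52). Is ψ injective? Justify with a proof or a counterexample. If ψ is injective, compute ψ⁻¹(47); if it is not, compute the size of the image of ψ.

15

ψ(2): Repeated squaring mod 52: 2^1 ≡ 2, 2^2 ≡ 2² = 4, 2^4 ≡ 4² = 16, 2^8 ≡ 16² = 256 ≡ 48, 2^16 ≡ 48² = 2304 ≡ 16. Since 21 = 16 + 4 + 1, 2^21 ≡ 16·16·2: 16·16 = 256 ≡ 48, then 48·2 = 96 ≡ 44. So 2^21 ≡ 44 (mod 52).
ψ(6): Repeated squaring mod 52: 6^1 ≡ 6, 6^2 ≡ 6² = 36, 6^4 ≡ 36² = 1296 ≡ 48, 6^8 ≡ 48² = 2304 ≡ 16, 6^16 ≡ 16² = 256 ≡ 48. Since 21 = 16 + 4 + 1, 6^21 ≡ 48·48·6: 48·48 = 2304 ≡ 16, then 16·6 = 96 ≡ 44. So 6^21 ≡ 44 (mod 52).
So ψ(2) = ψ(6) = 44 while 2 ≠ 6, hence ψ is not injective.
Since ψ is not injective, we determine |image(ψ)|. Computing x^21 mod 52 for each x (by repeated squaring, reducing mod 52 at every step), the values ψ(0), ψ(1), …, ψ(51) are: 0, 1, 44, 27, 12, 5, 44, 47, 8, 1, 12, 47, 12, 13, 40, 31, 40, 25, 44, 31, 8, 21, 40, 51, 8, 25, 0, 27, 44, 1, 12, 31, 44, 21, 8, 27, 12, 21, 12, 39, 40, 5, 40, 51, 44, 5, 8, 47, 40, 25, 8, 51.
The distinct values are {0, 1, 5, 8, 12, 13, 21, 25, 27, 31, 39, 40, 44, 47, 51}; there are 15 of them.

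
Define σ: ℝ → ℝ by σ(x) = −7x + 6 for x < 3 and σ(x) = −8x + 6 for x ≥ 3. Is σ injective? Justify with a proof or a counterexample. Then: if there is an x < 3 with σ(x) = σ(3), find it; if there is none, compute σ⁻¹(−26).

Both pieces are strictly decreasing (slopes −7 and −8), so each is injective on its own interval.
The left piece maps (−∞, 3) onto (−15, ∞); the right piece maps [3, ∞) onto (−∞, −18].
These images are disjoint, so no value is attained by both pieces. Hence σ is injective.
Because the two images are disjoint, no x < 3 has σ(x) = σ(3), so we compute σ⁻¹(−26): −26 lies in (−∞, −18], so solve −8x + 6 = −26: x = (−26 − 6)/(−8) = 4.

4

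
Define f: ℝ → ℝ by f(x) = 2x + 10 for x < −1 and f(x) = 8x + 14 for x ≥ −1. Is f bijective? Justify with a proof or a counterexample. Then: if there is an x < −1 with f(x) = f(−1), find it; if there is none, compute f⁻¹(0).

-2

Both pieces are strictly increasing (slopes 2 and 8), so each is injective on its own interval.
The left piece maps (−∞, −1) onto (−∞, 8); the right piece maps [−1, ∞) onto [6, ∞).
These images overlap. In particular f(−1) = 6 (right piece), and solving 2x + 10 = 6 on the left piece gives x = −2 < −1.
So f(−2) = f(−1) with −2 ≠ −1, and f is not injective, hence not bijective. This x = −2 is the requested value below −1.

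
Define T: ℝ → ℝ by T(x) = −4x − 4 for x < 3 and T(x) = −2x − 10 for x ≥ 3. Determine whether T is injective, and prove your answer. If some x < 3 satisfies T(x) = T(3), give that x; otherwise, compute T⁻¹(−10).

3/2

Both pieces are strictly decreasing (slopes −4 and −2), so each is injective on its own interval.
The left piece maps (−∞, 3) onto (−16, ∞); the right piece maps [3, ∞) onto (−∞, −16].
These images are disjoint, so no value is attained by both pieces. So T is injective.
Because the two images are disjoint, no x < 3 has T(x) = T(3), so we compute T⁻¹(−10): −10 lies in (−16, ∞), so solve −4x − 4 = −10: x = (−10 + 4)/(−4) = 3/2.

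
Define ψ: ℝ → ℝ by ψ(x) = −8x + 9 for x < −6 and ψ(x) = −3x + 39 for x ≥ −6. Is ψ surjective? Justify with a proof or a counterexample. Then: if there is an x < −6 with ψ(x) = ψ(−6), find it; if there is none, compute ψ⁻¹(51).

Both pieces are strictly decreasing (slopes −8 and −3), so each is injective on its own interval.
The left piece maps (−∞, −6) onto (57, ∞); the right piece maps [−6, ∞) onto (−∞, 57].
These images together cover ℝ, so ψ is surjective.
Because the two images are disjoint, no x < −6 has ψ(x) = ψ(−6), so we compute ψ⁻¹(51): 51 lies in (−∞, 57], so solve −3x + 39 = 51: x = (51 − 39)/(−3) = −4.

-4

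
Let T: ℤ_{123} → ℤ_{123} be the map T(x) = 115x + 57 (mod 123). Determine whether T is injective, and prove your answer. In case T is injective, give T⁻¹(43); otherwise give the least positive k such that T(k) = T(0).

Suppose T(a) = T(b) in ℤ_{123}. Then 115a + 57 ≡ 115b + 57 (mod 123), therefore 115(a − b) ≡ 0 (mod 123).
Since gcd(115, 123) = 1, 115 is invertible modulo 123, therefore a − b ≡ 0 (mod 123), i.e. a = b.
So T is injective.
We now compute 115⁻¹ mod 123 explicitly. Euclid's algorithm: 123 = 1·115 + 8, 115 = 14·8 + 3, 8 = 2·3 + 2, 3 = 1·2 + 1; back-substituting gives 1 = 46·115 − 43·123, so 115⁻¹ ≡ 46 (mod 123).
Since T is injective, we compute T⁻¹(43): solve 115x + 57 ≡ 43 (mod 123), i.e. 115x ≡ 109 (mod 123).
Multiplying by 115⁻¹ = 46 gives x ≡ 46·109 = 5014 = 40·123 + 94 ≡ 94 (mod 123).
Check: T(94) = 115·94 + 57 = 10867 = 88·123 + 43 ≡ 43 (mod 123).

94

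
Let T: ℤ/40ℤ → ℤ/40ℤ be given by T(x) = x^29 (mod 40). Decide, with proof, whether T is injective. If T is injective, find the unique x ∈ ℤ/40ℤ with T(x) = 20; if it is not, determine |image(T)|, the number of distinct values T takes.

25

T(0) = 0^29 = 0.
T(10): Repeated squaring mod 40: 10^1 ≡ 10, 10^2 ≡ 10² = 100 ≡ 20, 10^4 ≡ 20² = 400 ≡ 0, 10^8 ≡ 0² = 0, 10^16 ≡ 0² = 0. Since 29 = 16 + 8 + 4 + 1, 10^29 ≡ 0·0·0·10: 0·0 = 0, then 0·0 = 0, then 0·10 = 0. So 10^29 ≡ 0 (mod 40).
So T(0) = T(10) = 0 while 0 ≠ 10, hence T is not injective.
Since T is not injective, we determine |image(T)|. Computing x^29 mod 40 for each x (by repeated squaring, reducing mod 40 at every step), the values T(0), T(1), …, T(39) are: 0, 1, 32, 3, 24, 5, 16, 7, 8, 9, 0, 11, 32, 13, 24, 15, 16, 17, 8, 19, 0, 21, 32, 23, 24, 25, 16, 27, 8, 29, 0, 31, 32, 33, 24, 35, 16, 37, 8, 39.
The distinct values are {0, 1, 3, 5, 7, 8, 9, 11, 13, 15, 16, 17, 19, 21, 23, 24, 25, 27, 29, 31, 32, 33, 35, 37, 39}; there are 25 of them.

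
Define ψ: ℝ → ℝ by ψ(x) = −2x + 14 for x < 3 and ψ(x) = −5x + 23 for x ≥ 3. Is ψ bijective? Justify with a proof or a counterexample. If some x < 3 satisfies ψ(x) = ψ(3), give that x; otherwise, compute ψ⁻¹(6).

17/5

Both pieces are strictly decreasing (slopes −2 and −5), so each is injective on its own interval.
The left piece maps (−∞, 3) onto (8, ∞); the right piece maps [3, ∞) onto (−∞, 8].
Since 8 = 8, the images partition ℝ: ψ is injective and surjective, hence bijective.
Because the two images are disjoint, no x < 3 has ψ(x) = ψ(3), so we compute ψ⁻¹(6): 6 lies in (−∞, 8], so solve −5x + 23 = 6: x = (6 − 23)/(−5) = 17/5.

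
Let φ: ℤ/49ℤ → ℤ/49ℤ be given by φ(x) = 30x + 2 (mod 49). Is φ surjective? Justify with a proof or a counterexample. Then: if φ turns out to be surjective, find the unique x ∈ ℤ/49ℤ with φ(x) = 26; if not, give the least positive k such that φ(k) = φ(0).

Since gcd(30, 49) = 1, 30 is invertible modulo 49. Euclid's algorithm: 49 = 1·30 + 19, 30 = 1·19 + 11, 19 = 1·11 + 8, 11 = 1·8 + 3, 8 = 2·3 + 2, 3 = 1·2 + 1; back-substituting gives 1 = 18·30 − 11·49, so 30⁻¹ ≡ 18 (mod 49).
For any y ∈ ℤ/49ℤ, x = 18(y − 2) mod 49 satisfies φ(x) = 30·18(y − 2) + 2 ≡ y (since 30·18 ≡ 1 mod 49). So every y has a preimage.
Hence φ is surjective.
Since φ is surjective, we compute φ⁻¹(26): solve 30x + 2 ≡ 26 (mod 49), i.e. 30x ≡ 24 (mod 49).
Multiplying by 30⁻¹ = 18 gives x ≡ 18·24 = 432 = 8·49 + 40 ≡ 40 (mod 49).
Check: φ(40) = 30·40 + 2 = 1202 = 24·49 + 26 ≡ 26 (mod 49).

40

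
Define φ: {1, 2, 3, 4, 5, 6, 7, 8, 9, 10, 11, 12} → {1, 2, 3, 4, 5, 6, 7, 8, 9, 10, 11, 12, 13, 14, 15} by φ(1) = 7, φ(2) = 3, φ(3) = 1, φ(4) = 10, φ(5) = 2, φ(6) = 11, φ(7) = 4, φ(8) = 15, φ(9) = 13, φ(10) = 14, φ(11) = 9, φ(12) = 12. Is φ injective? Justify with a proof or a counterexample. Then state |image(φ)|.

12

The values φ(1), …, φ(12) are 7, 3, 1, 10, 2, 11, 4, 15, 13, 14, 9, 12 — all distinct.
So φ(s) = φ(t) only when s = t, and φ is injective.
The image of φ is {1, 2, 3, 4, 7, 9, 10, 11, 12, 13, 14, 15}, which has 12 elements.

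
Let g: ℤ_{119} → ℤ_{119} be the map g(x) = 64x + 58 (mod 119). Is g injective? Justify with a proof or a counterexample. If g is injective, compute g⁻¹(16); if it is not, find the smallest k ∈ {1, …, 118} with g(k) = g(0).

Recall that injectivity means: for all a, b in the domain, g(a) = g(b) implies a = b.
If g(a) = g(b), then 64a ≡ 64b (mod 119). Because gcd(64, 119) = 1, we may cancel 64 to get a ≡ b (mod 119).
Hence g is injective.
We now compute 64⁻¹ mod 119 explicitly. Euclid's algorithm: 119 = 1·64 + 55, 64 = 1·55 + 9, 55 = 6·9 + 1; back-substituting gives 1 = 106·64 − 57·119, so 64⁻¹ ≡ 106 (mod 119).
Since g is injective, we find g⁻¹(16): we need 64x ≡ 16 − 58 ≡ 77 (mod 119). Using 64⁻¹ = 106: x ≡ 106·77 = 8162 = 68·119 + 70, so x = 70.
Check: g(70) = 64·70 + 58 = 4538 = 38·119 + 16 ≡ 16 (mod 119).

70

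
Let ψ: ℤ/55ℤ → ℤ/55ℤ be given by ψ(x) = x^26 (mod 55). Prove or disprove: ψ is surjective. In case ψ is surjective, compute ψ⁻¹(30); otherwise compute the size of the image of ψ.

ψ(3): Repeated squaring mod 55: 3^1 ≡ 3, 3^2 ≡ 3² = 9, 3^4 ≡ 9² = 81 ≡ 26, 3^8 ≡ 26² = 676 ≡ 16, 3^16 ≡ 16² = 256 ≡ 36. Since 26 = 16 + 8 + 2, 3^26 ≡ 36·16·9: 36·16 = 576 ≡ 26, then 26·9 = 234 ≡ 14. So 3^26 ≡ 14 (mod 55).
ψ(8): Repeated squaring mod 55: 8^1 ≡ 8, 8^2 ≡ 8² = 64 ≡ 9, 8^4 ≡ 9² = 81 ≡ 26, 8^8 ≡ 26² = 676 ≡ 16, 8^16 ≡ 16² = 256 ≡ 36. Since 26 = 16 + 8 + 2, 8^26 ≡ 36·16·9: 36·16 = 576 ≡ 26, then 26·9 = 234 ≡ 14. So 8^26 ≡ 14 (mod 55).
So ψ(3) = ψ(8) = 14 while 3 ≠ 8, so ψ is not injective.
A non-injective map from the 55-element set ℤ/55ℤ to itself takes at most 54 distinct values, so it cannot be surjective. Therefore ψ is not surjective.
Since ψ is not surjective, we determine |image(ψ)|. Computing x^26 mod 55 for each x (by repeated squaring, reducing mod 55 at every step), the values ψ(0), ψ(1), …, ψ(54) are: 0, 1, 9, 14, 26, 5, 16, 4, 14, 31, 45, 11, 34, 9, 36, 15, 16, 49, 4, 36, 20, 1, 44, 34, 31, 25, 26, 49, 49, 26, 25, 31, 34, 44, 1, 20, 36, 4, 49, 16, 15, 36, 9, 34, 11, 45, 31, 14, 4, 16, 5, 26, 14, 9, 1.
The distinct values are {0, 1, 4, 5, 9, 11, 14, 15, 16, 20, 25, 26, 31, 34, 36, 44, 45, 49}; there are 18 of them.

18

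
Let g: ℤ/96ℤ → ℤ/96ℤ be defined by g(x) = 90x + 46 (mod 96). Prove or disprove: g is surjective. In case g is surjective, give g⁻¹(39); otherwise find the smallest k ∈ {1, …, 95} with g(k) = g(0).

16

Recall: g is surjective if every y in the codomain equals g(x) for some x in the domain.
Since gcd(90, 96) = 6, we have 90x ≡ 0 (mod 6) for all x, so g(x) ≡ 4 (mod 6).
But 0 ≢ 4 (mod 6), so 0 ∈ ℤ/96ℤ has no preimage. So g is not surjective.
Since g is not surjective, we find the least positive k with g(k) = g(0): this means 90k ≡ 0 (mod 96), i.e. 96 ∣ 90k. Since gcd(90, 96) = 6, dividing through by 6 this holds exactly when 16 ∣ 15k, and as gcd(15, 16) = 1, exactly when 16 ∣ k.
The smallest positive such k is 16.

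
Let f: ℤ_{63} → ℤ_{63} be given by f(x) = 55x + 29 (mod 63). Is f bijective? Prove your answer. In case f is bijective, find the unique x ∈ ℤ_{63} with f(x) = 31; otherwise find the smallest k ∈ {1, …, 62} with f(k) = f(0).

Suppose f(x_1) = f(x_2) in ℤ_{63}. Then 55x_1 + 29 ≡ 55x_2 + 29 (mod 63), therefore 55(x_1 − x_2) ≡ 0 (mod 63).
Since gcd(55, 63) = 1, 55 is invertible modulo 63, therefore x_1 − x_2 ≡ 0 (mod 63), i.e. x_1 = x_2.
We now compute 55⁻¹ mod 63 explicitly. Euclid's algorithm: 63 = 1·55 + 8, 55 = 6·8 + 7, 8 = 1·7 + 1; back-substituting gives 1 = 55·55 − 48·63, so 55⁻¹ ≡ 55 (mod 63).
For any y ∈ ℤ_{63}, x = 55(y − 29) mod 63 satisfies f(x) = 55·55(y − 29) + 29 ≡ y (since 55·55 ≡ 1 mod 63). So every y has a preimage.
Thus f is bijective.
Since f is bijective, we find f⁻¹(31): we need 55x ≡ 31 − 29 ≡ 2 (mod 63). Using 55⁻¹ = 55: x ≡ 55·2 = 110 = 1·63 + 47, so x = 47.
Check: f(47) = 55·47 + 29 = 2614 = 41·63 + 31 ≡ 31 (mod 63).

47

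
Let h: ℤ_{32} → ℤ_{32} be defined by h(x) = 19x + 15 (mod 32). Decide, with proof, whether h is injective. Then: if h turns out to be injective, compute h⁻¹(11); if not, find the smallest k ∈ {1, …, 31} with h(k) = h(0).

20

Suppose h(s) = h(t) in ℤ_{32}. Then 19s + 15 ≡ 19t + 15 (mod 32), hence 19(s − t) ≡ 0 (mod 32).
Since gcd(19, 32) = 1, 19 is invertible modulo 32, hence s − t ≡ 0 (mod 32), i.e. s = t.
Therefore h is injective.
We now compute 19⁻¹ mod 32 explicitly. Euclid's algorithm: 32 = 1·19 + 13, 19 = 1·13 + 6, 13 = 2·6 + 1; back-substituting gives 1 = 27·19 − 16·32, so 19⁻¹ ≡ 27 (mod 32).
Since h is injective, we find h⁻¹(11): we need 19x ≡ 11 − 15 ≡ 28 (mod 32). Using 19⁻¹ = 27: x ≡ 27·28 = 756 = 23·32 + 20, so x = 20.
Check: h(20) = 19·20 + 15 = 395 = 12·32 + 11 ≡ 11 (mod 32).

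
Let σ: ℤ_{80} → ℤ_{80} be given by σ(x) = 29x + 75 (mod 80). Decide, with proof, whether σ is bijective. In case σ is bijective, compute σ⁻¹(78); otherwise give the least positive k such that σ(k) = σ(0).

If σ(u) = σ(v), then 29u ≡ 29v (mod 80). Because gcd(29, 80) = 1, we may cancel 29 to get u ≡ v (mod 80).
We now compute 29⁻¹ mod 80 explicitly. Euclid's algorithm: 80 = 2·29 + 22, 29 = 1·22 + 7, 22 = 3·7 + 1; back-substituting gives 1 = 69·29 − 25·80, so 29⁻¹ ≡ 69 (mod 80).
For any y ∈ ℤ_{80}, x = 69(y − 75) mod 80 satisfies σ(x) = 29·69(y − 75) + 75 ≡ y (since 29·69 ≡ 1 mod 80). So every y has a preimage.
Thus σ is bijective.
Since σ is bijective, we find σ⁻¹(78): we need 29x ≡ 78 − 75 ≡ 3 (mod 80). Using 29⁻¹ = 69: x ≡ 69·3 = 207 = 2·80 + 47, so x = 47.
Check: σ(47) = 29·47 + 75 = 1438 = 17·80 + 78 ≡ 78 (mod 80).

47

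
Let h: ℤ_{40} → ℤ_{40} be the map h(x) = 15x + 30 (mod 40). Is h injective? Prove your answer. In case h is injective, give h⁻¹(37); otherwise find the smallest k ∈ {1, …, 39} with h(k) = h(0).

We have gcd(15, 40) = 5 > 1. Taking u = 0 and v = 8: h(0) = 30 and h(8) = 15·8 + 30 = 150 ≡ 30 (mod 40).
So h(0) = h(8) while 0 ≠ 8, hence h is not injective.
Since h is not injective, we find the least positive k with h(k) = h(0): this means 15k ≡ 0 (mod 40), i.e. 40 ∣ 15k. Since gcd(15, 40) = 5, dividing through by 5 this holds exactly when 8 ∣ 3k, and as gcd(3, 8) = 1, exactly when 8 ∣ k.
The smallest positive such k is 8.

8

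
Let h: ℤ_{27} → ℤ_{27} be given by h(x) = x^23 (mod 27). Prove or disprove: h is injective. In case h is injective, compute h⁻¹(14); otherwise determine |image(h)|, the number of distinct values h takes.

19

h(0) = 0^23 = 0.
h(3): Repeated squaring mod 27: 3^1 ≡ 3, 3^2 ≡ 3² = 9, 3^4 ≡ 9² = 81 ≡ 0, 3^8 ≡ 0² = 0, 3^16 ≡ 0² = 0. Since 23 = 16 + 4 + 2 + 1, 3^23 ≡ 0·0·9·3: 0·0 = 0, then 0·9 = 0, then 0·3 = 0. So 3^23 ≡ 0 (mod 27).
So h(0) = h(3) = 0 while 0 ≠ 3, thus h is not injective.
Since h is not injective, we determine |image(h)|. Computing x^23 mod 27 for each x (by repeated squaring, reducing mod 27 at every step), the values h(0), h(1), …, h(26) are: 0, 1, 5, 0, 25, 20, 0, 13, 17, 0, 19, 23, 0, 16, 11, 0, 4, 8, 0, 10, 14, 0, 7, 2, 0, 22, 26.
The distinct values are {0, 1, 2, 4, 5, 7, 8, 10, 11, 13, 14, 16, 17, 19, 20, 22, 23, 25, 26}; there are 19 of them.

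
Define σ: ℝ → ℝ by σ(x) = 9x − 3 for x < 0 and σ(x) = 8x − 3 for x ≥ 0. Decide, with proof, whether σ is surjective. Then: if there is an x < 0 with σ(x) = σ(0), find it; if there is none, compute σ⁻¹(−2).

1/8

Both pieces are strictly increasing (slopes 9 and 8), so each is injective on its own interval.
The left piece maps (−∞, 0) onto (−∞, −3); the right piece maps [0, ∞) onto [−3, ∞).
These images together cover ℝ, so σ is surjective.
Because the two images are disjoint, no x < 0 has σ(x) = σ(0), so we compute σ⁻¹(−2): −2 lies in [−3, ∞), so solve 8x − 3 = −2: x = (−2 + 3)/8 = 1/8.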